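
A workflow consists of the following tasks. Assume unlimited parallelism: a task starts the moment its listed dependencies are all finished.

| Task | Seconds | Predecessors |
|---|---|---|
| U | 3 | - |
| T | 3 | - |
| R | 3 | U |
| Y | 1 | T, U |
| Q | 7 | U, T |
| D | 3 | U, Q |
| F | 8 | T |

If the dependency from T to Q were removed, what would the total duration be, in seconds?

13

Before: longest chain U→Q→D = 3+7+3 = 13, finish 13.
Dropping T→Q doesn't change Q's earliest start (3); another predecessor still binds.
New critical path: U→Q→D = 3+7+3 = 13 ⇒ 13 seconds.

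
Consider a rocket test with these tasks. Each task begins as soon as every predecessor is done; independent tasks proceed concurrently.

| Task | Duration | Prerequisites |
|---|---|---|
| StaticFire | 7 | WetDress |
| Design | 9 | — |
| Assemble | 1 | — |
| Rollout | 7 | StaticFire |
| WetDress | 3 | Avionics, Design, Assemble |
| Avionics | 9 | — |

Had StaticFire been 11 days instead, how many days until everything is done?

Baseline: Design→WetDress→StaticFire→Rollout = 9+3+7+7 = 26 → 26 days.
StaticFire lies on that path, so at 11 days the path becomes 30 days.
That remains the longest chain; total 30 days.

30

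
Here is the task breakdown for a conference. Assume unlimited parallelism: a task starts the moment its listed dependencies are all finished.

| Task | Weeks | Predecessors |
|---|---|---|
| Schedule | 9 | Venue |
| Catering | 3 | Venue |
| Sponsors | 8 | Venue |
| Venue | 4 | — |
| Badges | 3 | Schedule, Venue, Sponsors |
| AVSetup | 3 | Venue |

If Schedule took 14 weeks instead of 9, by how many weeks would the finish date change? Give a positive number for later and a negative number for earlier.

The binding path is Venue→Schedule→Badges = 4+9+3 = 16; finish at 16 weeks.
Schedule lies on that path, so at 14 weeks the path becomes 21 weeks.
That remains the longest chain; total 21 weeks.
Change in finish: 21 − 16 = +5 weeks.

5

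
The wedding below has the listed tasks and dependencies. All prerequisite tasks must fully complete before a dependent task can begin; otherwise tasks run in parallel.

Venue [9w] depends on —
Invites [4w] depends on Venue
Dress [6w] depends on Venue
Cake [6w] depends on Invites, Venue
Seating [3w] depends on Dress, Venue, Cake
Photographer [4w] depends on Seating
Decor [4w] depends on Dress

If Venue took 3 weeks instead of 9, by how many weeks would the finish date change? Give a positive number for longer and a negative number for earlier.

-6

The binding path is Venue→Invites→Cake→Seating→Photographer = 9+4+6+3+4 = 26; finish at 26 weeks.
Since Venue is critical, the -6 change carries straight to that chain (now 20 weeks).
No other chain overtakes it, so the finish is 20 weeks.
Change in finish: 20 − 26 = -6 weeks.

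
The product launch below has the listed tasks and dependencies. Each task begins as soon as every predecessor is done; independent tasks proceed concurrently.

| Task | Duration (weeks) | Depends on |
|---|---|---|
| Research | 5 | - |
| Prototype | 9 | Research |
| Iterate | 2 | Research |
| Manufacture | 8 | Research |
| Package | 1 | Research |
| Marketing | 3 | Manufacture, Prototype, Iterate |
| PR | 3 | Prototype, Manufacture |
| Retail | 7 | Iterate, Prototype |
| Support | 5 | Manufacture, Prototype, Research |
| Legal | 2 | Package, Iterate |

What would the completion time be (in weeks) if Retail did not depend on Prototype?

19

With the dependency in place, Research→Prototype→Retail = 5+9+7 = 21 sets the finish at 21 weeks.
Without Prototype→Retail, Retail's earliest start moves from 14 to 7.
The longest chain is now Research→Prototype→Support = 5+9+5 = 19, so the project takes 19 weeks.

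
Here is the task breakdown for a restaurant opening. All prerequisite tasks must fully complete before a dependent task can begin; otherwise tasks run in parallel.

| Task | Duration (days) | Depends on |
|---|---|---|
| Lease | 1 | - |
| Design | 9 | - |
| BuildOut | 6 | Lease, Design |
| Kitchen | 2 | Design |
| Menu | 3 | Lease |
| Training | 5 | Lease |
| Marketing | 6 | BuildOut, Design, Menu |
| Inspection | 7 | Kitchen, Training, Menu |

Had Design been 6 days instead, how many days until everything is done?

18

Baseline: Design→BuildOut→Marketing = 9+6+6 = 21 → 21 days.
Design lies on that path, so at 6 days the path becomes 18 days.
The critical path is still Design→BuildOut→Marketing; finish is now 18 days.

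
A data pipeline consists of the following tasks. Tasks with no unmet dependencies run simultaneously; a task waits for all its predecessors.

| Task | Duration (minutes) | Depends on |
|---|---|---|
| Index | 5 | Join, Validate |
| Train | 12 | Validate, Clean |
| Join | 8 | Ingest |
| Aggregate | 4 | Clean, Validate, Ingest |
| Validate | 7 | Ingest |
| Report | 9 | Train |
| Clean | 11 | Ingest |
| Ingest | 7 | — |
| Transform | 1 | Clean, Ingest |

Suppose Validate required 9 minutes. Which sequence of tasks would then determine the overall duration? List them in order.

Ingest, Clean, Train, Report

Critical path before the change: Ingest→Clean→Train→Report = 7+11+12+9 = 39 giving 39 minutes.
Validate has 4 minutes of float (longest path through it is 35).
No other chain overtakes it, so the finish is 39 minutes.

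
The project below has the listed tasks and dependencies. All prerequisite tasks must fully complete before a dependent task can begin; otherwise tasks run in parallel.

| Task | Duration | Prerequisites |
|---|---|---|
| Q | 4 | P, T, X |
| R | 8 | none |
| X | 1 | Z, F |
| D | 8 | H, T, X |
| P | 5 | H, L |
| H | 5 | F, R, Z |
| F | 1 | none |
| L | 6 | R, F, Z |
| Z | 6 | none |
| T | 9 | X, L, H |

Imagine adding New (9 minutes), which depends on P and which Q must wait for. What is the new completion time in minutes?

32

Originally the project takes 31 minutes.
With New inserted, Q now waits for max(P, T, X, New).
New critical path: R→L→P→New→Q = 8+6+5+9+4 = 32 ⇒ 32 minutes.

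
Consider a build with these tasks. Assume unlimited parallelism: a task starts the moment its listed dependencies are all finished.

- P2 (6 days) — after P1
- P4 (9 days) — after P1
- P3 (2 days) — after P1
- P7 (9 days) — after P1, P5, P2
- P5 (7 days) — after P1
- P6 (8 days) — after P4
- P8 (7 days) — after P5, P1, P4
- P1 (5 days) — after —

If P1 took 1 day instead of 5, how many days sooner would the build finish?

4

Baseline: P1→P4→P6 = 5+9+8 = 22 → 22 days.
P1 is on the critical path; changing it to 1 makes that path 18 days.
The critical path is still P1→P4→P6; finish is now 18 days.
Change in finish: 18 − 22 = -4 days.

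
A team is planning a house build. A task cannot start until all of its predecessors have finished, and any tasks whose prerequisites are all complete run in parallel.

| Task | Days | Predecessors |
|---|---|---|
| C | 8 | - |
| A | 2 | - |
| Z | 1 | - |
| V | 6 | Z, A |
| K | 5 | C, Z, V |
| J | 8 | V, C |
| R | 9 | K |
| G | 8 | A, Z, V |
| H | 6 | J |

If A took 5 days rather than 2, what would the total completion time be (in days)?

25

As given, the longest chain is A→V→K→R = 2+6+5+9 = 22, so the finish is 22 days.
Since A is critical, the +3 change carries straight to that chain (now 25 days).
The critical path is still A→V→K→R; finish is now 25 days.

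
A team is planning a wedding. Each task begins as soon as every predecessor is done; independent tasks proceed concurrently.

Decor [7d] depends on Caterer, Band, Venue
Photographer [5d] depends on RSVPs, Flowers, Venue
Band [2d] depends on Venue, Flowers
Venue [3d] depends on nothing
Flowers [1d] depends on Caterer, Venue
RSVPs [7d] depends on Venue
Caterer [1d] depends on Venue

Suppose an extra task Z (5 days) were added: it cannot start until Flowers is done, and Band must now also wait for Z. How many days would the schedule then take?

19

Originally the schedule takes 15 days.
With Z inserted, Band now waits for max(Venue, Flowers, Z).
New critical path: Venue→Caterer→Flowers→Z→Band→Decor = 3+1+1+5+2+7 = 19 ⇒ 19 days.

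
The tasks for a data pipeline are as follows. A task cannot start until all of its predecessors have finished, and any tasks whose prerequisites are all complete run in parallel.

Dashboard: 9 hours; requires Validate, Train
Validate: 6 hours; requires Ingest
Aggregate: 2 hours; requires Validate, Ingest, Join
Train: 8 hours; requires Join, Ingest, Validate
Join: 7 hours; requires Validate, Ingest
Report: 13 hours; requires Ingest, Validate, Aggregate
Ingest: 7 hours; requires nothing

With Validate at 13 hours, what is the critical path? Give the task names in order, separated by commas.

Ingest, Validate, Join, Train, Dashboard

Critical path before the change: Ingest→Validate→Join→Train→Dashboard = 7+6+7+8+9 = 37 giving 37 hours.
Validate is on the critical path; changing it to 13 makes that path 44 hours.
The critical path is still Ingest→Validate→Join→Train→Dashboard; finish is now 44 hours.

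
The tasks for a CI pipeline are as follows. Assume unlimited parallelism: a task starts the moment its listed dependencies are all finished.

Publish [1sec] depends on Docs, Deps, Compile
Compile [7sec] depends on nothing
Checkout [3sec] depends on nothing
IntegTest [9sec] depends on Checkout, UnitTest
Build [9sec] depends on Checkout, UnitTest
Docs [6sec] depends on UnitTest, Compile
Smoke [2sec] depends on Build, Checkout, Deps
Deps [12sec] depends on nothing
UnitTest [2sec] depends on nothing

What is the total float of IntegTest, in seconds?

Checkout→Build→Smoke = 3+9+2 = 14 sets the makespan at 14 seconds.
Longest path through IntegTest: 12 seconds (earliest finish 12, latest finish 14).
Float = 14 − 12 = 2.

2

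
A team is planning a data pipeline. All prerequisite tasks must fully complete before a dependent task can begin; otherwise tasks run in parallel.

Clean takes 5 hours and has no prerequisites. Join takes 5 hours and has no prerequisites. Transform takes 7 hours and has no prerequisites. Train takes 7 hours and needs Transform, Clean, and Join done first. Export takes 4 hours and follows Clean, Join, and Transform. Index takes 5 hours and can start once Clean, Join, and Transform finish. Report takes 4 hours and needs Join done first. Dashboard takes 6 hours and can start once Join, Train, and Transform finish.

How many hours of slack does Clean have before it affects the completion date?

2

Critical path: Transform→Train→Dashboard = 7+7+6 = 20, so the finish is 20 hours.
Longest path through Clean: 18 hours (earliest finish 5, latest finish 7).
Float = 20 − 18 = 2.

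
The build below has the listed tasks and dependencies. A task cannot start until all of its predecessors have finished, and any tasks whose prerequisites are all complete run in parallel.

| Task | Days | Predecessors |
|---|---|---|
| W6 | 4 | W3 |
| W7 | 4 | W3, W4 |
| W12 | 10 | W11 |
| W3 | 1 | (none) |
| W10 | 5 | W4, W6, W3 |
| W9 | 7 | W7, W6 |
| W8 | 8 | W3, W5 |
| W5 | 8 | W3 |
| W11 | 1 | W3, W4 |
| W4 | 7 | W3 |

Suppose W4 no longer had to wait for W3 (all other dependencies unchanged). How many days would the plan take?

18

Original critical path: W3→W4→W7→W9 = 1+7+4+7 = 19 ⇒ 19 days.
Without W3→W4, W4's earliest start moves from 1 to 0.
After: W4→W7→W9 = 7+4+7 = 18 → 18 days.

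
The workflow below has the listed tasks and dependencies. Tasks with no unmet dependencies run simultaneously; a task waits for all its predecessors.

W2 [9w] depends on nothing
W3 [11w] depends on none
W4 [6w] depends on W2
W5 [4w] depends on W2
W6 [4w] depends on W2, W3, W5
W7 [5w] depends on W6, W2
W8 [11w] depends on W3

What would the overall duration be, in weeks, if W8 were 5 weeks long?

22

Actual critical path: W3→W8 = 11+11 = 22 ⇒ 22 weeks.
W8 is on the critical path; changing it to 5 makes that path 16 weeks.
New critical path: W2→W5→W6→W7 = 9+4+4+5 = 22 ⇒ 22 weeks.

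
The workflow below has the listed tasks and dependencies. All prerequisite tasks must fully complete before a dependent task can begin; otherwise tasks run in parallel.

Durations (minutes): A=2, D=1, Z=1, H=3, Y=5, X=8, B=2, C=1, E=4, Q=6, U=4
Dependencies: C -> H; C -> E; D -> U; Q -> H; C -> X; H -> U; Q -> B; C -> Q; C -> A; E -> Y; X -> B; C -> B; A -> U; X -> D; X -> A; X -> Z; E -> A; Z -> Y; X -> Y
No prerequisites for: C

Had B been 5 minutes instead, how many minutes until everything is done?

15

As given, the longest chain is C→X→Z→Y = 1+8+1+5 = 15, so the finish is 15 minutes.
The longest path through B is only 11 minutes, so B has float 4.
That remains the longest chain; total 15 minutes.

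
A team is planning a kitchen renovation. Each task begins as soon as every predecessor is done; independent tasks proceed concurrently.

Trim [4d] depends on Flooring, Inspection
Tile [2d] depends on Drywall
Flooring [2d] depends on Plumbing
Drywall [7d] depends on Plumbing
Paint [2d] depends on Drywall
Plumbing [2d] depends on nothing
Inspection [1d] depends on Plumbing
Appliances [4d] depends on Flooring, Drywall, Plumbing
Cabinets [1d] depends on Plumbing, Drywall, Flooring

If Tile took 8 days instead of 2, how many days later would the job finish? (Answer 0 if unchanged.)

Critical path before the change: Plumbing→Drywall→Appliances = 2+7+4 = 13 giving 13 days.
Tile has 2 days of float (longest path through it is 11).
Now Plumbing→Drywall→Tile = 2+7+8 = 17 is longest, so the finish becomes 17 days.
Change in finish: 17 − 13 = +4 days.

4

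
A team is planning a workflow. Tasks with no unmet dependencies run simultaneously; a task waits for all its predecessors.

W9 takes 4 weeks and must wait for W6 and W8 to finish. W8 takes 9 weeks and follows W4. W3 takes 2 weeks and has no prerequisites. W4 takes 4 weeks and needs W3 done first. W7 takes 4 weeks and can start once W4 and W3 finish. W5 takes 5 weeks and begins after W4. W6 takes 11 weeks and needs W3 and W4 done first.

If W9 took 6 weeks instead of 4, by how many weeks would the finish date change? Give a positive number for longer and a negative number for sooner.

The binding path is W3→W4→W6→W9 = 2+4+11+4 = 21; finish at 21 weeks.
W9 lies on that path, so at 6 weeks the path becomes 23 weeks.
No other chain overtakes it, so the finish is 23 weeks.
Change in finish: 23 − 21 = +2 weeks.

2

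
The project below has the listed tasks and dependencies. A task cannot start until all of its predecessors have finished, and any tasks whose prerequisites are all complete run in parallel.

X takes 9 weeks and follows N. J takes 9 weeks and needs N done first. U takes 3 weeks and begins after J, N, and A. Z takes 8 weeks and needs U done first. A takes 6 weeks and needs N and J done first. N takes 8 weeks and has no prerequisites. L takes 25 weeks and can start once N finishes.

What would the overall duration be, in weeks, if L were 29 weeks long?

Actual critical path: N→J→A→U→Z = 8+9+6+3+8 = 34 ⇒ 34 weeks.
L is off the critical path — its longest chain is 33 weeks, giving 1 of slack.
The binding chain switches to N→L = 8+29 = 37; finish 37 weeks.

37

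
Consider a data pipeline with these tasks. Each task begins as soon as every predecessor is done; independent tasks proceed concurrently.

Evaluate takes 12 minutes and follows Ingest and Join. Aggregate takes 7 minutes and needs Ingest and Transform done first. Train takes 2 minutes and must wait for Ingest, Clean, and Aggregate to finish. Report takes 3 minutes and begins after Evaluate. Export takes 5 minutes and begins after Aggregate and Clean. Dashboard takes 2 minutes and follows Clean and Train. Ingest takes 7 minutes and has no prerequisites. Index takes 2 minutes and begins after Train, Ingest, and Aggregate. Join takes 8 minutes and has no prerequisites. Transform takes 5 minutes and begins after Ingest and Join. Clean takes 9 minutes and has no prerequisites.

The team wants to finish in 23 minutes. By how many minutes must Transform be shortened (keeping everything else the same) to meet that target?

2

Current finish: 25 minutes; target: 23.
Transform is on every critical path, so each minute cut from Transform cuts the finish by one (this holds down to a finish of 23).
Need 25 − 23 = 2 minutes off Transform → Transform becomes 3 minutes, finish becomes 23.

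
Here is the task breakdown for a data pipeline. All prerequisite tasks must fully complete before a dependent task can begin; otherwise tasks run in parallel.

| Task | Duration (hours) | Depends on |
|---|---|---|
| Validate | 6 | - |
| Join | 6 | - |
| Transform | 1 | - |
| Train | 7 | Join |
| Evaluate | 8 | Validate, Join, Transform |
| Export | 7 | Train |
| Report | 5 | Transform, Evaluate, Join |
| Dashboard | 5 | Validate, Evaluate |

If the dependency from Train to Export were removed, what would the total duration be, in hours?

19

Original critical path: Join→Train→Export = 6+7+7 = 20 ⇒ 20 hours.
Without Train→Export, Export's earliest start moves from 13 to 0.
New critical path: Validate→Evaluate→Report = 6+8+5 = 19 ⇒ 19 hours.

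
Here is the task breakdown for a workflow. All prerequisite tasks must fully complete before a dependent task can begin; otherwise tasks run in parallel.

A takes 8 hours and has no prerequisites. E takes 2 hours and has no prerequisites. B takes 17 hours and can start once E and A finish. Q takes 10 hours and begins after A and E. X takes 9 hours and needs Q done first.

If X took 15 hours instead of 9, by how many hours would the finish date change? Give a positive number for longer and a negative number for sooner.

6

The binding path is A→Q→X = 8+10+9 = 27; finish at 27 hours.
X lies on that path, so at 15 hours the path becomes 33 hours.
No other chain overtakes it, so the finish is 33 hours.
Change in finish: 33 − 27 = +6 hours.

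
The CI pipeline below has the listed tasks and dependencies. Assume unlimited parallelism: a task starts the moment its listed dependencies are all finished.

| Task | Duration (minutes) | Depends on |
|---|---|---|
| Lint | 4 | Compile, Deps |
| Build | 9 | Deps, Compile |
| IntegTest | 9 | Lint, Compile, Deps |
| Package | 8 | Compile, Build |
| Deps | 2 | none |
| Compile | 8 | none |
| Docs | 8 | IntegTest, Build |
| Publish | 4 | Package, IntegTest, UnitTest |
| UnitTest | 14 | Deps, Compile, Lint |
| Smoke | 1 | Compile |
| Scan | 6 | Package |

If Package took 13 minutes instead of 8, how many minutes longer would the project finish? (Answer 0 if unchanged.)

Baseline: Compile→Build→Package→Scan = 8+9+8+6 = 31 → 31 minutes.
Since Package is critical, the +5 change carries straight to that chain (now 36 minutes).
The critical path is still Compile→Build→Package→Scan; finish is now 36 minutes.
Change in finish: 36 − 31 = +5 minutes.

5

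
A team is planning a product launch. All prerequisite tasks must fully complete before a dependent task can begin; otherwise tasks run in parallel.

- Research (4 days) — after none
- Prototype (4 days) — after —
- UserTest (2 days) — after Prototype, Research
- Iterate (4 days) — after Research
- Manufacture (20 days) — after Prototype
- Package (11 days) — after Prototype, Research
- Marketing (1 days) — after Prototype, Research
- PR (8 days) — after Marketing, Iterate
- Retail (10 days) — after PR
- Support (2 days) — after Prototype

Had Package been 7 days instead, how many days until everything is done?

26

As given, the longest chain is Research→Iterate→PR→Retail = 4+4+8+10 = 26, so the finish is 26 days.
Package has 11 days of float (longest path through it is 15).
That remains the longest chain; total 26 days.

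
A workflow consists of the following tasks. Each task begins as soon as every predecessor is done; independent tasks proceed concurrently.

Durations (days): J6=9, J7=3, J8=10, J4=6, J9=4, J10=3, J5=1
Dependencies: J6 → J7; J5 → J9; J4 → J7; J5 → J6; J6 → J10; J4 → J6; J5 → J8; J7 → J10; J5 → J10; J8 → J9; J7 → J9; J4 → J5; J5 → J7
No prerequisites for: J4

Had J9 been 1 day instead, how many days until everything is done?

22

Actual critical path: J4→J5→J6→J7→J9 = 6+1+9+3+4 = 23 ⇒ 23 days.
J9 is on the critical path; changing it to 1 makes that path 20 days.
The binding chain switches to J4→J5→J6→J7→J10 = 6+1+9+3+3 = 22; finish 22 days.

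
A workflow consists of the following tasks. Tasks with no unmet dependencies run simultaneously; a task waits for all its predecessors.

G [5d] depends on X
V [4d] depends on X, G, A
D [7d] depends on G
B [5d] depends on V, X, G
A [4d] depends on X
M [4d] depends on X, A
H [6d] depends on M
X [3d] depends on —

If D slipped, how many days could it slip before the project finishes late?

2

X→G→V→B = 3+5+4+5 = 17 sets the makespan at 17 days.
The longest chain containing D totals 15 days.
Slack of D = 10 − 8 = 2 days.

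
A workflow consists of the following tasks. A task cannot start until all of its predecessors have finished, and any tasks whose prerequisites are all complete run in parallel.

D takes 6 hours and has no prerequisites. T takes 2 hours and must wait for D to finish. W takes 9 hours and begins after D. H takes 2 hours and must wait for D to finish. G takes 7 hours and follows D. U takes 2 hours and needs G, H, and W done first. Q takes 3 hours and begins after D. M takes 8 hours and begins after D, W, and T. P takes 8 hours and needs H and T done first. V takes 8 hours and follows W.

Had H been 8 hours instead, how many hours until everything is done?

23

The binding path is D→W→M = 6+9+8 = 23; finish at 23 hours.
H is off the critical path — its longest chain is 16 hours, giving 7 of slack.
The critical path is still D→W→M; finish is now 23 hours.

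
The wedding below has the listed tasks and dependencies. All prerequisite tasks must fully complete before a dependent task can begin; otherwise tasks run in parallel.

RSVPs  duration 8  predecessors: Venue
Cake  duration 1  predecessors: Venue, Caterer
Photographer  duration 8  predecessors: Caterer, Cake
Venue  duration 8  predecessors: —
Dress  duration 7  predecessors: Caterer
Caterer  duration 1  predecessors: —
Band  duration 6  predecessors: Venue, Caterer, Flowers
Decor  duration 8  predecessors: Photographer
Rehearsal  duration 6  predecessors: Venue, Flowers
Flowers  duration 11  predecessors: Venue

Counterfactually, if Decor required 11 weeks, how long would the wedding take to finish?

28

As given, the longest chain is Venue→Cake→Photographer→Decor = 8+1+8+8 = 25, so the finish is 25 weeks.
Decor lies on that path, so at 11 weeks the path becomes 28 weeks.
The critical path is still Venue→Cake→Photographer→Decor; finish is now 28 weeks.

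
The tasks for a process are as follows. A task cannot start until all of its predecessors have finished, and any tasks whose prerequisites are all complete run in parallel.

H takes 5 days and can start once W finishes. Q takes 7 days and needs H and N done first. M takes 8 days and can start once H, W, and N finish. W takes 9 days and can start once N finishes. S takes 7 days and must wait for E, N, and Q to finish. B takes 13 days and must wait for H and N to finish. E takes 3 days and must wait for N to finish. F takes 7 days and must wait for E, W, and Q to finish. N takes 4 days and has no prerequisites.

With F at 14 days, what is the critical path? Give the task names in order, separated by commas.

Baseline: N→W→H→Q→F = 4+9+5+7+7 = 32 → 32 days.
F is on the critical path; changing it to 14 makes that path 39 days.
No other chain overtakes it, so the finish is 39 days.

N, W, H, Q, F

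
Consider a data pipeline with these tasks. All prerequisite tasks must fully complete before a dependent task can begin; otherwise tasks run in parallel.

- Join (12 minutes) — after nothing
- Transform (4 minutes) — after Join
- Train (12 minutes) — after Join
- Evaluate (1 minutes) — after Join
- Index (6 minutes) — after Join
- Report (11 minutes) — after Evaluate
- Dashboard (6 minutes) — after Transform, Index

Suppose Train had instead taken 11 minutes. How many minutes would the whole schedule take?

24

The binding path is Join→Train = 12+12 = 24; finish at 24 minutes.
Train is on the critical path; changing it to 11 makes that path 23 minutes.
The binding chain switches to Join→Evaluate→Report = 12+1+11 = 24; finish 24 minutes.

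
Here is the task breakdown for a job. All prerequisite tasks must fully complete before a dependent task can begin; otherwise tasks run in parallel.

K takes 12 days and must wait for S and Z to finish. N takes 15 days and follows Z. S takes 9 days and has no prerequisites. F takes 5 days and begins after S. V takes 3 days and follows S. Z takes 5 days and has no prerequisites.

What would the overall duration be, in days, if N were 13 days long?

21

Baseline: S→K = 9+12 = 21 → 21 days.
The longest path through N is only 20 days, so N has float 1.
The critical path is still S→K; finish is now 21 days.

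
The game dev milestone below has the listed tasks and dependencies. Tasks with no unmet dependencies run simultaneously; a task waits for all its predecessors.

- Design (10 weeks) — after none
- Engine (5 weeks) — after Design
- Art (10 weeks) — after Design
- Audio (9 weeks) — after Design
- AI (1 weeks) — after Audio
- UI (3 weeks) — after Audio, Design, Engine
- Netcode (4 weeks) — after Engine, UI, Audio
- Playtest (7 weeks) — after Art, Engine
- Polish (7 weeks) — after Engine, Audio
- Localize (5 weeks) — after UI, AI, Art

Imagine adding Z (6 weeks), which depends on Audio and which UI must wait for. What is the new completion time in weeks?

Originally the job takes 27 weeks.
With Z inserted, UI now waits for max(Audio, Design, Engine, Z).
New critical path: Design→Audio→Z→UI→Localize = 10+9+6+3+5 = 33 ⇒ 33 weeks.

33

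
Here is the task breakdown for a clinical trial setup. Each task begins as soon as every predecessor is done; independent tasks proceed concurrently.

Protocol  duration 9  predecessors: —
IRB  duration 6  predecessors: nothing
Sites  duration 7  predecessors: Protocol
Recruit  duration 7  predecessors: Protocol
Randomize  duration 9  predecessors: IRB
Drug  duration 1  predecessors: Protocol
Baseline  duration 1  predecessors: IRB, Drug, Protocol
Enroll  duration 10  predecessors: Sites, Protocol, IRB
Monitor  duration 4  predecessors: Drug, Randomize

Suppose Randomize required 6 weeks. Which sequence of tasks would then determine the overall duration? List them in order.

Critical path before the change: Protocol→Sites→Enroll = 9+7+10 = 26 giving 26 weeks.
The longest path through Randomize is only 19 weeks, so Randomize has float 7.
The critical path is still Protocol→Sites→Enroll; finish is now 26 weeks.

Protocol, Sites, Enroll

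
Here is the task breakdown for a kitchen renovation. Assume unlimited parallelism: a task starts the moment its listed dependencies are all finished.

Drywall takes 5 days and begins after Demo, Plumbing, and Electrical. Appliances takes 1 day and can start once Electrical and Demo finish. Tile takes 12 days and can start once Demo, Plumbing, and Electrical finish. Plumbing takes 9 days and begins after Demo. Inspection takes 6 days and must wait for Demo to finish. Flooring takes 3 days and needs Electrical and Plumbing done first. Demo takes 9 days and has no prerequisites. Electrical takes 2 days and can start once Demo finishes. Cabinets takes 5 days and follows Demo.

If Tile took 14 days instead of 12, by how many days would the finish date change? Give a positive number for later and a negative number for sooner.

Baseline: Demo→Plumbing→Tile = 9+9+12 = 30 → 30 days.
Tile is on the critical path; changing it to 14 makes that path 32 days.
That remains the longest chain; total 32 days.
Change in finish: 32 − 30 = +2 days.

2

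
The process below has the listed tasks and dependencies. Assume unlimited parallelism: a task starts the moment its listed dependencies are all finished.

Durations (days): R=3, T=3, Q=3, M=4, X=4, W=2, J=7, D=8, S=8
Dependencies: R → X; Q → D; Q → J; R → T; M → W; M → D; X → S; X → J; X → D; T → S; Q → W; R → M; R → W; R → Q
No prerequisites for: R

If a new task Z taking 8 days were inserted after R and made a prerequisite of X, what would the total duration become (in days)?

23

Originally the job takes 15 days.
With Z inserted, X now waits for max(R, Z).
New critical path: R→Z→X→D = 3+8+4+8 = 23 ⇒ 23 days.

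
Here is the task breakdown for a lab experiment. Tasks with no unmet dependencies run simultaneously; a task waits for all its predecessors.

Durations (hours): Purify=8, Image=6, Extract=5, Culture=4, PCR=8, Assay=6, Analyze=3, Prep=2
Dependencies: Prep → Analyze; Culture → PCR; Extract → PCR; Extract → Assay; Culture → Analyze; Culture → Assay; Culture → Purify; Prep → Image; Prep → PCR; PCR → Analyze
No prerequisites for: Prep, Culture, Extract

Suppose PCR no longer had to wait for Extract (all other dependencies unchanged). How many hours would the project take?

15

With the dependency in place, Extract→PCR→Analyze = 5+8+3 = 16 sets the finish at 16 hours.
Without Extract→PCR, PCR's earliest start moves from 5 to 4.
New critical path: Culture→PCR→Analyze = 4+8+3 = 15 ⇒ 15 hours.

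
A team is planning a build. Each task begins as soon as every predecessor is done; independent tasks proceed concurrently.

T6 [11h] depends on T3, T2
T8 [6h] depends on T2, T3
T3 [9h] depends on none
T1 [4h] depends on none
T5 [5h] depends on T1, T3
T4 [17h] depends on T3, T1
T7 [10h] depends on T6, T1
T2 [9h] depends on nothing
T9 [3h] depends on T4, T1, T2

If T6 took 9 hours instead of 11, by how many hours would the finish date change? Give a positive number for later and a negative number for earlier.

Critical path before the change: T2→T6→T7 = 9+11+10 = 30 giving 30 hours.
T6 is on the critical path; changing it to 9 makes that path 28 hours.
The binding chain switches to T3→T4→T9 = 9+17+3 = 29; finish 29 hours.
Change in finish: 29 − 30 = -1 hours.

-1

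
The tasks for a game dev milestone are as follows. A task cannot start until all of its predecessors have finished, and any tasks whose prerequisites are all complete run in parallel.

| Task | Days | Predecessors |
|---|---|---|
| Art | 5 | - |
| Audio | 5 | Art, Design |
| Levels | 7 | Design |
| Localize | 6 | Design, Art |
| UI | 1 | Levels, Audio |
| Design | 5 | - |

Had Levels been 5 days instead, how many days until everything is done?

11

Critical path before the change: Design→Levels→UI = 5+7+1 = 13 giving 13 days.
Levels is on the critical path; changing it to 5 makes that path 11 days.
The critical path is still Design→Levels→UI; finish is now 11 days.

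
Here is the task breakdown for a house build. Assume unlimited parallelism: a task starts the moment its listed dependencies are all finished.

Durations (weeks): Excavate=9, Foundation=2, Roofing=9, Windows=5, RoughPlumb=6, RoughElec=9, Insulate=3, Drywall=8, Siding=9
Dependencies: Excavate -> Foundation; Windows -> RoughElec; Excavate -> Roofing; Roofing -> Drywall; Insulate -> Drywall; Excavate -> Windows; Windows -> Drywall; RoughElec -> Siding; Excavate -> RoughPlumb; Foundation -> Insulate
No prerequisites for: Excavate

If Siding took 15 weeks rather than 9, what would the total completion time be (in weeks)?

Critical path before the change: Excavate→Windows→RoughElec→Siding = 9+5+9+9 = 32 giving 32 weeks.
Siding is on the critical path; changing it to 15 makes that path 38 weeks.
That remains the longest chain; total 38 weeks.

38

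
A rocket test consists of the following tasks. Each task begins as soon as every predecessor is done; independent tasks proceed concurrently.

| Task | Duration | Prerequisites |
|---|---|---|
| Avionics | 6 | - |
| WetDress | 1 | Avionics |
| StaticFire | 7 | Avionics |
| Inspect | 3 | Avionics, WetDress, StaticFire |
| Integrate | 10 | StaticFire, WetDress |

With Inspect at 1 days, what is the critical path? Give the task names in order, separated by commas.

Actual critical path: Avionics→StaticFire→Integrate = 6+7+10 = 23 ⇒ 23 days.
The longest path through Inspect is only 16 days, so Inspect has float 7.
The critical path is still Avionics→StaticFire→Integrate; finish is now 23 days.

Avionics, StaticFire, Integrate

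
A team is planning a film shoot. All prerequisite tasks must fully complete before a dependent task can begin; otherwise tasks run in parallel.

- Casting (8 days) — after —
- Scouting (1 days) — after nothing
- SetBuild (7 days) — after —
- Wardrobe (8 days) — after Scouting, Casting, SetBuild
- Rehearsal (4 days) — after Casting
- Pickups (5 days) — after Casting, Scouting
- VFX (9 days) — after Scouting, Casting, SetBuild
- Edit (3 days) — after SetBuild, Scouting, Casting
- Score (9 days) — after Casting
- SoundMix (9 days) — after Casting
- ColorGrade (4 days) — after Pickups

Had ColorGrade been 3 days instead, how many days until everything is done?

17

Critical path before the change: Casting→Pickups→ColorGrade = 8+5+4 = 17 giving 17 days.
ColorGrade is on the critical path; changing it to 3 makes that path 16 days.
New critical path: Casting→VFX = 8+9 = 17 ⇒ 17 days.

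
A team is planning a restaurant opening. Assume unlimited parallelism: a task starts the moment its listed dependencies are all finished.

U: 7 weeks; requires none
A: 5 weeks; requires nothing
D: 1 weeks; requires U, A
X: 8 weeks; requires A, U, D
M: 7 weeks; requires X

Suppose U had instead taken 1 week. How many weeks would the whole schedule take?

21

As given, the longest chain is U→D→X→M = 7+1+8+7 = 23, so the finish is 23 weeks.
U is on the critical path; changing it to 1 makes that path 17 weeks.
The binding chain switches to A→D→X→M = 5+1+8+7 = 21; finish 21 weeks.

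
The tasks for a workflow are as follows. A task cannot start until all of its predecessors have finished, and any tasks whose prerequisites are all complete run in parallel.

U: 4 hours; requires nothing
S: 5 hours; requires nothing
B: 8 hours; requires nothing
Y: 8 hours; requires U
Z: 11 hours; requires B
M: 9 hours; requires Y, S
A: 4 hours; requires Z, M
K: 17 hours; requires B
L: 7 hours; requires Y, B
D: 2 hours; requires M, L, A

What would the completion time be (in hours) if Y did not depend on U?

25

Before: longest chain U→Y→M→A→D = 4+8+9+4+2 = 27, finish 27.
Without U→Y, Y's earliest start moves from 4 to 0.
New critical path: B→Z→A→D = 8+11+4+2 = 25 ⇒ 25 hours.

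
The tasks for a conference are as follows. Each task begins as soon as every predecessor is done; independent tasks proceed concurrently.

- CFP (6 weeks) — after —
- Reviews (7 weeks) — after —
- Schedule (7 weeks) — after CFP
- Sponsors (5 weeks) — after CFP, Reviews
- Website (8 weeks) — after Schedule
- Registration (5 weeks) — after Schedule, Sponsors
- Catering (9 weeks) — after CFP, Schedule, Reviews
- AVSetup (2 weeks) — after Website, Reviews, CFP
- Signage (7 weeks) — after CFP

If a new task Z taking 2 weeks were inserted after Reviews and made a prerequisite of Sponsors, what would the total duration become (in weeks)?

Originally the job takes 23 weeks.
With Z inserted, Sponsors now waits for max(CFP, Reviews, Z).
New critical path: CFP→Schedule→Website→AVSetup = 6+7+8+2 = 23 ⇒ 23 weeks.

23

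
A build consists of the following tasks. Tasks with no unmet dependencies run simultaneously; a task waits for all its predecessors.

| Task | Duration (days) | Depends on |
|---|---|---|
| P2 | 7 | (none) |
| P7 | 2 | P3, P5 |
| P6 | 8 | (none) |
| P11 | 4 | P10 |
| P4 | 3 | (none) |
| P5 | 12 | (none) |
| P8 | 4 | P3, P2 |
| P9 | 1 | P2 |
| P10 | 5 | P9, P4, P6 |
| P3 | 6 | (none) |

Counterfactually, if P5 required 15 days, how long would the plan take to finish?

17

Critical path before the change: P2→P9→P10→P11 = 7+1+5+4 = 17 giving 17 days.
The longest path through P5 is only 14 days, so P5 has float 3.
The critical path is still P2→P9→P10→P11; finish is now 17 days.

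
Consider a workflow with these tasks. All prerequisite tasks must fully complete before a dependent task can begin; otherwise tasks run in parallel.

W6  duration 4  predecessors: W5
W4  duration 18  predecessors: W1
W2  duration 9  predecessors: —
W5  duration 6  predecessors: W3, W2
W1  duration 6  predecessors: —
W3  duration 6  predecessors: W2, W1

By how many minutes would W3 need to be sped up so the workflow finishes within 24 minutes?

1

Current finish: 25 minutes; target: 24.
W3 is on every critical path, so each minute cut from W3 cuts the finish by one (this holds down to a finish of 24).
Need 25 − 24 = 1 minute off W3 → W3 becomes 5 minutes, finish becomes 24.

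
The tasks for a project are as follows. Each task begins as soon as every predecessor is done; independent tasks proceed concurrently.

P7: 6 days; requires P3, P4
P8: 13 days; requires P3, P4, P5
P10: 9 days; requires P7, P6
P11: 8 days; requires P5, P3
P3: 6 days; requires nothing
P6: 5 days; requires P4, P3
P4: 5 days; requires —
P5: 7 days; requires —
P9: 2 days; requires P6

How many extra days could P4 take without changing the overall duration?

1

Critical path: P3→P7→P10 = 6+6+9 = 21, so the finish is 21 days.
The longest chain containing P4 totals 20 days.
Float = 21 − 20 = 1.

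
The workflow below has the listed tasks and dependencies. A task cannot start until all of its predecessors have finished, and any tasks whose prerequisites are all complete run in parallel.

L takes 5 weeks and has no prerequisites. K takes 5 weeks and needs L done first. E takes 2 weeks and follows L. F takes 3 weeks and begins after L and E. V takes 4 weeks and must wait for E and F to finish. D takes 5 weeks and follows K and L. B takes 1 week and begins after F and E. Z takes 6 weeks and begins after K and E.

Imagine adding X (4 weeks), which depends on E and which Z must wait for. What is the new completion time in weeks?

Originally the project takes 16 weeks.
With X inserted, Z now waits for max(K, E, X).
New critical path: L→E→X→Z = 5+2+4+6 = 17 ⇒ 17 weeks.

17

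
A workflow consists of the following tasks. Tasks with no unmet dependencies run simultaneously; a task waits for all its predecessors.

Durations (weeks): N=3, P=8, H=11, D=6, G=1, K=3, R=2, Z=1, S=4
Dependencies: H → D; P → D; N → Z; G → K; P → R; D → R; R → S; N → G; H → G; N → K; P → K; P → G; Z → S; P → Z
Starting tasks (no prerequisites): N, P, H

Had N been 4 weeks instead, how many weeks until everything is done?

23

Baseline: H→D→R→S = 11+6+2+4 = 23 → 23 weeks.
The longest path through N is only 8 weeks, so N has float 15.
No other chain overtakes it, so the finish is 23 weeks.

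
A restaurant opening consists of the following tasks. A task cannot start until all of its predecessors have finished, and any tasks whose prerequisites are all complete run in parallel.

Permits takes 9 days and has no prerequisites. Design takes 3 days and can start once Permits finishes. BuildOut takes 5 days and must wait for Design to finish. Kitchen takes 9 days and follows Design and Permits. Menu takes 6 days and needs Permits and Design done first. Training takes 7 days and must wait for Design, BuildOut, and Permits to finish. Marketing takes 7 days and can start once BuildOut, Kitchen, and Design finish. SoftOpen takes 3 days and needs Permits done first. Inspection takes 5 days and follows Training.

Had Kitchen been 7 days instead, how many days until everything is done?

29

As given, the longest chain is Permits→Design→BuildOut→Training→Inspection = 9+3+5+7+5 = 29, so the finish is 29 days.
Kitchen has 1 day of float (longest path through it is 28).
The critical path is still Permits→Design→BuildOut→Training→Inspection; finish is now 29 days.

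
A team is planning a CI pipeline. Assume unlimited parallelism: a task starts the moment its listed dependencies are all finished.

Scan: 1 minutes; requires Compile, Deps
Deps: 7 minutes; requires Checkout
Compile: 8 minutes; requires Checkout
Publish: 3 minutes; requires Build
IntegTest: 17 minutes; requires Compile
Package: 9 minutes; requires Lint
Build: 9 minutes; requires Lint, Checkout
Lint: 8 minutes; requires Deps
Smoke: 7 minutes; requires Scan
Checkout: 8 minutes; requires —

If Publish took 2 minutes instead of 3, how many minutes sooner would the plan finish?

1

As given, the longest chain is Checkout→Deps→Lint→Build→Publish = 8+7+8+9+3 = 35, so the finish is 35 minutes.
Publish is on the critical path; changing it to 2 makes that path 34 minutes.
No other chain overtakes it, so the finish is 34 minutes.
Change in finish: 34 − 35 = -1 minutes.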